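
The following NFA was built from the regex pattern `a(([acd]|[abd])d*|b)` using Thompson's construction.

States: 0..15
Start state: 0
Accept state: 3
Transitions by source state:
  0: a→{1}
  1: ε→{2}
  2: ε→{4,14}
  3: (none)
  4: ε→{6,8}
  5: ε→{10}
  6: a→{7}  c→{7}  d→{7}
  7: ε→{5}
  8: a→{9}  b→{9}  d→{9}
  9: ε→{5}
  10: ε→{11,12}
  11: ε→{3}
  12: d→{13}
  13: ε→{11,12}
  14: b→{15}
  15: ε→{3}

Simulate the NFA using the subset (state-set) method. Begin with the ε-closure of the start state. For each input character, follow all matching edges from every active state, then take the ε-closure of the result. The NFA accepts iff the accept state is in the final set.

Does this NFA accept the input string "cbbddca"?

initial (ε-close {0}): {0}
'c' @ 1: {}  — state set empty
rest 'bbddca' ignored (set empty)
final: {}; accept 3 not in set

Answer: REJECT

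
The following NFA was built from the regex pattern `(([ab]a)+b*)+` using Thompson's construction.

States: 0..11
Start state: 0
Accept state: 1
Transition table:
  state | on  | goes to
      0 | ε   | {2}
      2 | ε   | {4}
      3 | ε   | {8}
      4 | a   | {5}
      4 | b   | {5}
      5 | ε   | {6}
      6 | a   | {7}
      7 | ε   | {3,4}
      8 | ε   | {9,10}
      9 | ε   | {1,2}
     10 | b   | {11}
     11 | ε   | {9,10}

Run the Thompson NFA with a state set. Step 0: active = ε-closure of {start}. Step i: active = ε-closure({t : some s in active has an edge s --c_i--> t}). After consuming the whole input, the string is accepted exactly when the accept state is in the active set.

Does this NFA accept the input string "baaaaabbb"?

Answer: ACCEPT

Steps:
S₀ = ε-closure({0}) = {0,2,4}
'b' @ 1: {5,6}
'a' @ 2: {1,2,3,4,7,8,9,10}  [accepting]
'a' @ 3: {5,6}
'a' @ 4: {1,2,3,4,7,8,9,10}  [accepting]
'a' @ 5: {5,6}
'a' @ 6: {1,2,3,4,7,8,9,10}  [accepting]
'b' @ 7: {1,2,4,5,6,9,10,11}  [accepting]
'b' @ 8: {1,2,4,5,6,9,10,11}  [accepting]
'b' @ 9: {1,2,4,5,6,9,10,11}  [accepting]
after full input: {1,2,4,5,6,9,10,11}  (accept=1 in)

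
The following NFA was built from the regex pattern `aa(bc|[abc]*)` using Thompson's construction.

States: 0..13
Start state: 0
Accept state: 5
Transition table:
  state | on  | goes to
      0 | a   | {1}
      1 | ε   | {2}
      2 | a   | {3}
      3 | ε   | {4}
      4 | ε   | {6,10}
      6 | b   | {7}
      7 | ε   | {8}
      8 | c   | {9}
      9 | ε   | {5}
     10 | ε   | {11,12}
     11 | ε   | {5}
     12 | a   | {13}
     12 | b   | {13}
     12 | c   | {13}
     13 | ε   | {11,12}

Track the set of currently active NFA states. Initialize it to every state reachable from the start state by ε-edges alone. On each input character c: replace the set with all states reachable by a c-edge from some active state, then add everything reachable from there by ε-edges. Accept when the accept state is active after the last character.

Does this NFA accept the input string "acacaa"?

start: ε-closure({0}) = {0}
'a' @ 1: {1,2}
'c' @ 2: {}  — dead — no transitions
rest 'acaa' ignored (set empty)
after full input: {}  (accept=5 not in)

Answer: REJECT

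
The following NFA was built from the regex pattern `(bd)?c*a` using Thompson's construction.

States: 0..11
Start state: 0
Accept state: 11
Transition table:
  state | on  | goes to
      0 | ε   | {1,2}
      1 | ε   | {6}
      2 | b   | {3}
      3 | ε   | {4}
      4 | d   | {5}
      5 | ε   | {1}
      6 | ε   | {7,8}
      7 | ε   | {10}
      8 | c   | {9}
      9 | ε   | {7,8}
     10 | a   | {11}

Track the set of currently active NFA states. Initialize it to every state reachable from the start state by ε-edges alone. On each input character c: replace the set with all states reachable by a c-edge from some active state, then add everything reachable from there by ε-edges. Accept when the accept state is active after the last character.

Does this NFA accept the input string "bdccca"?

Answer: ACCEPT

Steps:
S₀ = ε-closure({0}) = {0,1,2,6,7,8,10}
'b' @ 1: {3,4}
'd' @ 2: {1,5,6,7,8,10}
'c' @ 3: {7,8,9,10}
'c' @ 4: {7,8,9,10}
'c' @ 5: {7,8,9,10}
'a' @ 6: {11}  (accept∈set)
after full input: {11}  (accept=11 in)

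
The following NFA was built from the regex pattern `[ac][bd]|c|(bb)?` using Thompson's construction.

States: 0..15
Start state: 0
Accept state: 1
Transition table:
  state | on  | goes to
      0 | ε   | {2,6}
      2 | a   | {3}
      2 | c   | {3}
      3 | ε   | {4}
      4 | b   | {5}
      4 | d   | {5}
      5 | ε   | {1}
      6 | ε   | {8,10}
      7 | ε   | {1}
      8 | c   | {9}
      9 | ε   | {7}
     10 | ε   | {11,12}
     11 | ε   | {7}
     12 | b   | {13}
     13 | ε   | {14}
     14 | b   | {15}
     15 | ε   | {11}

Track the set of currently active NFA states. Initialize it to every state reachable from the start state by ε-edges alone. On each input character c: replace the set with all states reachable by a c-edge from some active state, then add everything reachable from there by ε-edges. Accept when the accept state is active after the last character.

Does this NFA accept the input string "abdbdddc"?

start: ε-closure({0}) = {0,1,2,6,7,8,10,11,12}
'a' @ 1: {3,4}
'b' @ 2: {1,5}  (accept∈set)
'd' @ 3: {}  — state set empty
rest 'bdddc' ignored (set empty)
after full input: {}  (accept=1 not in)

Answer: REJECT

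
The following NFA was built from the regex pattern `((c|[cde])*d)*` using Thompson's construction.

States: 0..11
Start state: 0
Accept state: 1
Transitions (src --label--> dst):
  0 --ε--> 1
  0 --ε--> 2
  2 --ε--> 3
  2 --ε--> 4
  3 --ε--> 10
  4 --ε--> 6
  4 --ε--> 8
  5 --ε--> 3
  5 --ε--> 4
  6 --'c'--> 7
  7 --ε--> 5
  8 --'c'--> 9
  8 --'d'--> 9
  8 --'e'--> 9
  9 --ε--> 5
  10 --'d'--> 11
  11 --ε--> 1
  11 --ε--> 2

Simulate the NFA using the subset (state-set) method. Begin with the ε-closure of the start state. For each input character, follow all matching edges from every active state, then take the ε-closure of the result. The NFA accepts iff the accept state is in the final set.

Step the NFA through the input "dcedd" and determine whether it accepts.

initial (ε-close {0}): {0,1,2,3,4,6,8,10}
'd' @ 1: {1,2,3,4,5,6,8,9,10,11}  [accepting]
'c' @ 2: {3,4,5,6,7,8,9,10}
'e' @ 3: {3,4,5,6,8,9,10}
'd' @ 4: {1,2,3,4,5,6,8,9,10,11}  [accepting]
'd' @ 5: {1,2,3,4,5,6,8,9,10,11}  [accepting]
after full input: {1,2,3,4,5,6,8,9,10,11}  (accept=1 in)

Answer: ACCEPT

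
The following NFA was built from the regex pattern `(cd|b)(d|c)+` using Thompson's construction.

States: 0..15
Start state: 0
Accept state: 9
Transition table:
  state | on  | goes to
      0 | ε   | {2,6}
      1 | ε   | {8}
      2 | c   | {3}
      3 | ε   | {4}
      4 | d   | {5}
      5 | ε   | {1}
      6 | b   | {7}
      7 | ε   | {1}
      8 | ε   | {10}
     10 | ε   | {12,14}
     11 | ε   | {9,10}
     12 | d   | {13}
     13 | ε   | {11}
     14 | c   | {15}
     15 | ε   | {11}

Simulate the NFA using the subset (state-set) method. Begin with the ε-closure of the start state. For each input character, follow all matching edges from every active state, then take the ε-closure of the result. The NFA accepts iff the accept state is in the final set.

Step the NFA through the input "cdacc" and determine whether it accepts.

Answer: REJECT

Steps:
S₀ = ε-closure({0}) = {0,2,6}
'c' @ 1: {3,4}
'd' @ 2: {1,5,8,10,12,14}
'a' @ 3: {}  — no active states
rest 'cc' ignored (set empty)
end set {} — state 9 not in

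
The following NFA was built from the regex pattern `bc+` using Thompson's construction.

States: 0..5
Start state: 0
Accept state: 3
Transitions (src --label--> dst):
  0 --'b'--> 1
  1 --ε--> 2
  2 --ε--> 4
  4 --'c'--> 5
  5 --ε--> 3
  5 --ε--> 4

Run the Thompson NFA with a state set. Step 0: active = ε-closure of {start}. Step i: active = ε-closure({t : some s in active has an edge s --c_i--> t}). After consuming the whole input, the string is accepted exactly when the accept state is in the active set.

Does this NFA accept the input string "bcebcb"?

Answer: REJECT

Derivation:
start: ε-closure({0}) = {0}
'b' @ 1: {1,2,4}
'c' @ 2: {3,4,5}  [accepting]
'e' @ 3: {}  — no active states
rest 'bcb' ignored (set empty)
after full input: {}  (accept=3 not in)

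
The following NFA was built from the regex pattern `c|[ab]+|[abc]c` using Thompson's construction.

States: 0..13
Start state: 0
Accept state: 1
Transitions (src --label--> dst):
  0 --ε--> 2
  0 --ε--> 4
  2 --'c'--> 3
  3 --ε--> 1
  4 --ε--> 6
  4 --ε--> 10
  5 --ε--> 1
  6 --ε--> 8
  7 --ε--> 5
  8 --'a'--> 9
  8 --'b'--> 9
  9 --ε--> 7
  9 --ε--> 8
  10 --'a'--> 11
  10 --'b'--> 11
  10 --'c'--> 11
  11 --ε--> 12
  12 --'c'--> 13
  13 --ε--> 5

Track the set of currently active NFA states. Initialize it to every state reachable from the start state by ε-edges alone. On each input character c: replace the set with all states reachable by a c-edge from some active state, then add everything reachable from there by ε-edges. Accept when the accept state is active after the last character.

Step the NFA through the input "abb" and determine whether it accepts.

initial (ε-close {0}): {0,2,4,6,8,10}
'a' @ 1: {1,5,7,8,9,11,12}  [accepting]
'b' @ 2: {1,5,7,8,9}  [accepting]
'b' @ 3: {1,5,7,8,9}  [accepting]
final: {1,5,7,8,9}; accept 1 in set

Answer: ACCEPT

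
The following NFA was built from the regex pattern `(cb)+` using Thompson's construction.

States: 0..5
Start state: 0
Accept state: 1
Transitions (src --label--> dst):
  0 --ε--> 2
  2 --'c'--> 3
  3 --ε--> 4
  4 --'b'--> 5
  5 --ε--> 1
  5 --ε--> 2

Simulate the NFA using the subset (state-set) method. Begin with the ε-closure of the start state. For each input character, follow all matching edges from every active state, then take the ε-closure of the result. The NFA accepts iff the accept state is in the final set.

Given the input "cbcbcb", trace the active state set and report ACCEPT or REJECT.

initial (ε-close {0}): {0,2}
'c' @ 1: {3,4}
'b' @ 2: {1,2,5}  ✓accept
'c' @ 3: {3,4}
'b' @ 4: {1,2,5}  ✓accept
'c' @ 5: {3,4}
'b' @ 6: {1,2,5}  ✓accept
end set {1,2,5} — state 1 in

Answer: ACCEPT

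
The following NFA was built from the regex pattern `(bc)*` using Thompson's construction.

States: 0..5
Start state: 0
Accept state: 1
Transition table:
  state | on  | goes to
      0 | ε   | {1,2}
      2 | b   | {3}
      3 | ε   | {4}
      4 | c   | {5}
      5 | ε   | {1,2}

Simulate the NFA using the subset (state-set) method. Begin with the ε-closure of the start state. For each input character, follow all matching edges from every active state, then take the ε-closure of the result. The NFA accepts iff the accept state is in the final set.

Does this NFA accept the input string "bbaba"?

S₀ = ε-closure({0}) = {0,1,2}
'b' @ 1: {3,4}
'b' @ 2: {}  — state set empty
rest 'aba' ignored (set empty)
final: {}; accept 1 not in set

Answer: REJECT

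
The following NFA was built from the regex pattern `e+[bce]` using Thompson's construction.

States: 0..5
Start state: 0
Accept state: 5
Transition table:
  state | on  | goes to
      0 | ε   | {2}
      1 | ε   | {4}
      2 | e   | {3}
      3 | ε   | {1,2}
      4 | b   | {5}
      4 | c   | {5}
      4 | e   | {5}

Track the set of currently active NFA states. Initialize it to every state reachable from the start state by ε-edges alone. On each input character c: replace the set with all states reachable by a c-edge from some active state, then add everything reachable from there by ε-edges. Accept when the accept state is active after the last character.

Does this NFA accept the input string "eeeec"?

Answer: ACCEPT

Steps:
start: ε-closure({0}) = {0,2}
'e' @ 1: {1,2,3,4}
'e' @ 2: {1,2,3,4,5}  (accept∈set)
'e' @ 3: {1,2,3,4,5}  (accept∈set)
'e' @ 4: {1,2,3,4,5}  (accept∈set)
'c' @ 5: {5}  (accept∈set)
end set {5} — state 5 in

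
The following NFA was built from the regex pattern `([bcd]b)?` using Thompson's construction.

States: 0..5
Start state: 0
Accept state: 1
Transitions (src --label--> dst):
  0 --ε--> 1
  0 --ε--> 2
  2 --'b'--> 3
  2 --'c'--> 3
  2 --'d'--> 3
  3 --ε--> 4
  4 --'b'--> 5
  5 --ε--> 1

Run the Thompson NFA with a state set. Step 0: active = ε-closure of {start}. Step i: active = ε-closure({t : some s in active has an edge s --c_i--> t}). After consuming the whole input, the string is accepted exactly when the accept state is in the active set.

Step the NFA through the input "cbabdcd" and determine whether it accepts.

Answer: REJECT

Trace:
start: ε-closure({0}) = {0,1,2}
'c' @ 1: {3,4}
'b' @ 2: {1,5}  ✓accept
'a' @ 3: {}  — state set empty
rest 'bdcd' ignored (set empty)
final: {}; accept 1 not in set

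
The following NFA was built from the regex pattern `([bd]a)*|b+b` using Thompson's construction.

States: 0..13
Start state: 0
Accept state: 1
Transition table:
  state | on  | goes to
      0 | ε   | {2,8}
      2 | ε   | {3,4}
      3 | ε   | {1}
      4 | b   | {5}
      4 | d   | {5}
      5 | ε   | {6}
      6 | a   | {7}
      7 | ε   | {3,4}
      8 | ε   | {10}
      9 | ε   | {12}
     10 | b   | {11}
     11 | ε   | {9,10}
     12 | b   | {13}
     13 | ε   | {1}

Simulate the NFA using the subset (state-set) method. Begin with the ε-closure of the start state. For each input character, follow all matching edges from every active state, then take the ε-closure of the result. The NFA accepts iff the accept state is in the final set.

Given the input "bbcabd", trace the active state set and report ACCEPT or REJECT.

S₀ = ε-closure({0}) = {0,1,2,3,4,8,10}
'b' @ 1: {5,6,9,10,11,12}
'b' @ 2: {1,9,10,11,12,13}  ✓accept
'c' @ 3: {}  — dead — no transitions
rest 'abd' ignored (set empty)
end set {} — state 1 not in

Answer: REJECT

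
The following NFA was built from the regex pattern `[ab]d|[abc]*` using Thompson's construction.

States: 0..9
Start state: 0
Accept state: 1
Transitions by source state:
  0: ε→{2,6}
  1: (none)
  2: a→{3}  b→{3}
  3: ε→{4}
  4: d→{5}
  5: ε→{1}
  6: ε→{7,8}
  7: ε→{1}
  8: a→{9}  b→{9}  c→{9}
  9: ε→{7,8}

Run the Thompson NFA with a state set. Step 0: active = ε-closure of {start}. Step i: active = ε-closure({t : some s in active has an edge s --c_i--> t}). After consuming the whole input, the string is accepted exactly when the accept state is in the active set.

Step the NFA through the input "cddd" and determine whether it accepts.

start: ε-closure({0}) = {0,1,2,6,7,8}
'c' @ 1: {1,7,8,9}  (accept∈set)
'd' @ 2: {}  — dead — no transitions
rest 'dd' ignored (set empty)
final: {}; accept 1 not in set

Answer: REJECT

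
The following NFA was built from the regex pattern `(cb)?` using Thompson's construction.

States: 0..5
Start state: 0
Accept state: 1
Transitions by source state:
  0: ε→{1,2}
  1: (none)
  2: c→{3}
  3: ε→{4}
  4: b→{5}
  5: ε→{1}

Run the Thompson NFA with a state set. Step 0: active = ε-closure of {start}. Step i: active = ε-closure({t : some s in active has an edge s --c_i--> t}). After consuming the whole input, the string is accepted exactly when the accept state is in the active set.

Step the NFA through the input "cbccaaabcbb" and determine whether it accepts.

initial (ε-close {0}): {0,1,2}
'c' @ 1: {3,4}
'b' @ 2: {1,5}  ✓accept
'c' @ 3: {}  — state set empty
rest 'caaabcbb' ignored (set empty)
after full input: {}  (accept=1 not in)

Answer: REJECT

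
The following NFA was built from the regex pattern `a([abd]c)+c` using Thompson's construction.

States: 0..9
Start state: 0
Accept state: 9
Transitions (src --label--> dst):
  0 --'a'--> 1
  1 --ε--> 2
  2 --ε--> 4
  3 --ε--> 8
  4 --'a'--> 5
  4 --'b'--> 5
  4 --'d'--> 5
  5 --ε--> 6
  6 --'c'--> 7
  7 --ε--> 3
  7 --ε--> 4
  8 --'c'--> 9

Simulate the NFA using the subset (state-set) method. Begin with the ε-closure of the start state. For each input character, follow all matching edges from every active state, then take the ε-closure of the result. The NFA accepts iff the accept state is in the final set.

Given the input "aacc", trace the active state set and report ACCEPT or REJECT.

Answer: ACCEPT

Derivation:
start: ε-closure({0}) = {0}
'a' @ 1: {1,2,4}
'a' @ 2: {5,6}
'c' @ 3: {3,4,7,8}
'c' @ 4: {9}  ✓accept
after full input: {9}  (accept=9 in)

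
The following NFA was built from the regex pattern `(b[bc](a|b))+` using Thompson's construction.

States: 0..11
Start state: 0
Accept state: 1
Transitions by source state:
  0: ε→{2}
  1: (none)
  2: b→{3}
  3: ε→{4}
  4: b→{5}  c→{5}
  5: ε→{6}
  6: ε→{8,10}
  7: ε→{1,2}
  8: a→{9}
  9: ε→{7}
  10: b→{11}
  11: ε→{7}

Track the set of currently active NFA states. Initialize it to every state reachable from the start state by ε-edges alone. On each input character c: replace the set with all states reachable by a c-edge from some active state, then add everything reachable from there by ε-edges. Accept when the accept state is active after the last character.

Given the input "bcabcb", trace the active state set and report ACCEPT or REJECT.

initial (ε-close {0}): {0,2}
'b' @ 1: {3,4}
'c' @ 2: {5,6,8,10}
'a' @ 3: {1,2,7,9}  [accepting]
'b' @ 4: {3,4}
'c' @ 5: {5,6,8,10}
'b' @ 6: {1,2,7,11}  [accepting]
after full input: {1,2,7,11}  (accept=1 in)

Answer: ACCEPT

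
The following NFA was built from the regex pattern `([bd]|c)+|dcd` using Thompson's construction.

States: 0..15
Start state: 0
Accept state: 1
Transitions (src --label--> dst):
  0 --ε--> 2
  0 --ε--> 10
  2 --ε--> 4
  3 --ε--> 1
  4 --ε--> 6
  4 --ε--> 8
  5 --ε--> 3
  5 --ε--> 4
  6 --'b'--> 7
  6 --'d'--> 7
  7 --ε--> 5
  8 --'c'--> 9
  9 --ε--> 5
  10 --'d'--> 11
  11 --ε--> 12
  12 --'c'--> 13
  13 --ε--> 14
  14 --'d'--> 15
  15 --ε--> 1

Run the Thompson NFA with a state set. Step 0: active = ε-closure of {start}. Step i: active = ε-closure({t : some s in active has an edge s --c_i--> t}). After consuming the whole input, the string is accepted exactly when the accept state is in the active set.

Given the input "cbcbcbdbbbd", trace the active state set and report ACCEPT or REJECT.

Answer: ACCEPT

Trace:
start: ε-closure({0}) = {0,2,4,6,8,10}
'c' @ 1: {1,3,4,5,6,8,9}  (accept∈set)
'b' @ 2: {1,3,4,5,6,7,8}  (accept∈set)
'c' @ 3: {1,3,4,5,6,8,9}  (accept∈set)
'b' @ 4: {1,3,4,5,6,7,8}  (accept∈set)
'c' @ 5: {1,3,4,5,6,8,9}  (accept∈set)
'b' @ 6: {1,3,4,5,6,7,8}  (accept∈set)
'd' @ 7: {1,3,4,5,6,7,8}  (accept∈set)
'b' @ 8: {1,3,4,5,6,7,8}  (accept∈set)
'b' @ 9: {1,3,4,5,6,7,8}  (accept∈set)
'b' @ 10: {1,3,4,5,6,7,8}  (accept∈set)
'd' @ 11: {1,3,4,5,6,7,8}  (accept∈set)
final: {1,3,4,5,6,7,8}; accept 1 in set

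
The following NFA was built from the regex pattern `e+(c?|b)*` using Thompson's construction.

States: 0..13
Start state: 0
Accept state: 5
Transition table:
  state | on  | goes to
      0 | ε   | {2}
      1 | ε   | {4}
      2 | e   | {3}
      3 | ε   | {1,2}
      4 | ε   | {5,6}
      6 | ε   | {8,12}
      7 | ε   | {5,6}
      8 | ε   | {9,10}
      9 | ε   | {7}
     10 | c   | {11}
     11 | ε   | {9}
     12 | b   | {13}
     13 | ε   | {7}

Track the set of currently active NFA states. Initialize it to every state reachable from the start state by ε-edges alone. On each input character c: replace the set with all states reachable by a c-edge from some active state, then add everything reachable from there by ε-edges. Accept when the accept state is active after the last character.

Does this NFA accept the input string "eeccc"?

start: ε-closure({0}) = {0,2}
'e' @ 1: {1,2,3,4,5,6,7,8,9,10,12}  [accepting]
'e' @ 2: {1,2,3,4,5,6,7,8,9,10,12}  [accepting]
'c' @ 3: {5,6,7,8,9,10,11,12}  [accepting]
'c' @ 4: {5,6,7,8,9,10,11,12}  [accepting]
'c' @ 5: {5,6,7,8,9,10,11,12}  [accepting]
final: {5,6,7,8,9,10,11,12}; accept 5 in set

Answer: ACCEPT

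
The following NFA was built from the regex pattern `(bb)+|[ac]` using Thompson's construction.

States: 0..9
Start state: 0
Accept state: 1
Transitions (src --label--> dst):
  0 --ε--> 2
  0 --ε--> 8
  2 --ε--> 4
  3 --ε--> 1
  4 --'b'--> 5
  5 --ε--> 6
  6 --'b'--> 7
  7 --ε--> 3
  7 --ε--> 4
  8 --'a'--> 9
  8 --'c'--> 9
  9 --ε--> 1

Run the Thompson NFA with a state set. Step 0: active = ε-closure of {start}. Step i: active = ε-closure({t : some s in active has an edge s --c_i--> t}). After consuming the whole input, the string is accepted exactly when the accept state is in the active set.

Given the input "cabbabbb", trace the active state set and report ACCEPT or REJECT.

Answer: REJECT

Derivation:
S₀ = ε-closure({0}) = {0,2,4,8}
'c' @ 1: {1,9}  ✓accept
'a' @ 2: {}  — state set empty
rest 'bbabbb' ignored (set empty)
end set {} — state 1 not in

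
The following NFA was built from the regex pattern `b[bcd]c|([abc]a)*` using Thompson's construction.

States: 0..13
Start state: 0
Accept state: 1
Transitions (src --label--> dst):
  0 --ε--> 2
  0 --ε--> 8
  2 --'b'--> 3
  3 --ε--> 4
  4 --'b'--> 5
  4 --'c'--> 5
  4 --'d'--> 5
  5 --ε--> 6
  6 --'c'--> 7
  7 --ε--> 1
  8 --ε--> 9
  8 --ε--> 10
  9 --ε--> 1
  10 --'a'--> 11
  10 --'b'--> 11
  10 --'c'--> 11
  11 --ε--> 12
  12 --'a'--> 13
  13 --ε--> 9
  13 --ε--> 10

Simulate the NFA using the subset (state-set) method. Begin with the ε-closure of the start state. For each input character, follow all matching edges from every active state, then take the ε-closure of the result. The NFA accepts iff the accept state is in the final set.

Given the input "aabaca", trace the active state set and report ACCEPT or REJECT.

initial (ε-close {0}): {0,1,2,8,9,10}
'a' @ 1: {11,12}
'a' @ 2: {1,9,10,13}  ✓accept
'b' @ 3: {11,12}
'a' @ 4: {1,9,10,13}  ✓accept
'c' @ 5: {11,12}
'a' @ 6: {1,9,10,13}  ✓accept
final: {1,9,10,13}; accept 1 in set

Answer: ACCEPT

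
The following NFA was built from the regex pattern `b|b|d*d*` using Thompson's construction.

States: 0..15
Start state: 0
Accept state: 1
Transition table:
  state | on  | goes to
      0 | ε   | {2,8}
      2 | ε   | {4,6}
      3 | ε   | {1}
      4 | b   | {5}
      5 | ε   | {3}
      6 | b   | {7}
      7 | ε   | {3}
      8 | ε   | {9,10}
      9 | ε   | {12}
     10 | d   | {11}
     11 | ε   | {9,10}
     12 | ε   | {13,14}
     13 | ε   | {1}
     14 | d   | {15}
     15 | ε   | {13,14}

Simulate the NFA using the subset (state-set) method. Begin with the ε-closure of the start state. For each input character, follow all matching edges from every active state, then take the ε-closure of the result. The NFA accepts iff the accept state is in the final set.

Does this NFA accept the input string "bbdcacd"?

S₀ = ε-closure({0}) = {0,1,2,4,6,8,9,10,12,13,14}
'b' @ 1: {1,3,5,7}  (accept∈set)
'b' @ 2: {}  — dead — no transitions
rest 'dcacd' ignored (set empty)
final: {}; accept 1 not in set

Answer: REJECT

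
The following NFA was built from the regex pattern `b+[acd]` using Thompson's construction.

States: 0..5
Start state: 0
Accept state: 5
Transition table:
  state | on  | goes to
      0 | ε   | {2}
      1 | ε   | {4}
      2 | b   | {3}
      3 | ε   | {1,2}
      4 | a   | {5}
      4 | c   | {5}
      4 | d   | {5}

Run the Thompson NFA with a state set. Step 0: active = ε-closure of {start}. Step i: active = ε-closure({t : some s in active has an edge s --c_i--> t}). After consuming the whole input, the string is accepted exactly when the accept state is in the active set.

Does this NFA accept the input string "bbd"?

Answer: ACCEPT

Trace:
start: ε-closure({0}) = {0,2}
'b' @ 1: {1,2,3,4}
'b' @ 2: {1,2,3,4}
'd' @ 3: {5}  (accept∈set)
final: {5}; accept 5 in set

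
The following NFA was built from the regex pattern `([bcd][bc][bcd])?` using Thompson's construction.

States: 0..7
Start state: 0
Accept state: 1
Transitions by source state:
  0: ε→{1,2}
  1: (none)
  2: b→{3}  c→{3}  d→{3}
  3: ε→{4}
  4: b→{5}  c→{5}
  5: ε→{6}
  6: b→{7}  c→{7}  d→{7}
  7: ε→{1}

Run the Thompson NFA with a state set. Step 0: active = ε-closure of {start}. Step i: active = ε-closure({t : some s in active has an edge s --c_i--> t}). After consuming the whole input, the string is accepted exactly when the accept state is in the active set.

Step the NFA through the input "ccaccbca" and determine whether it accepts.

Answer: REJECT

Derivation:
initial (ε-close {0}): {0,1,2}
'c' @ 1: {3,4}
'c' @ 2: {5,6}
'a' @ 3: {}  — state set empty
rest 'ccbca' ignored (set empty)
end set {} — state 1 not in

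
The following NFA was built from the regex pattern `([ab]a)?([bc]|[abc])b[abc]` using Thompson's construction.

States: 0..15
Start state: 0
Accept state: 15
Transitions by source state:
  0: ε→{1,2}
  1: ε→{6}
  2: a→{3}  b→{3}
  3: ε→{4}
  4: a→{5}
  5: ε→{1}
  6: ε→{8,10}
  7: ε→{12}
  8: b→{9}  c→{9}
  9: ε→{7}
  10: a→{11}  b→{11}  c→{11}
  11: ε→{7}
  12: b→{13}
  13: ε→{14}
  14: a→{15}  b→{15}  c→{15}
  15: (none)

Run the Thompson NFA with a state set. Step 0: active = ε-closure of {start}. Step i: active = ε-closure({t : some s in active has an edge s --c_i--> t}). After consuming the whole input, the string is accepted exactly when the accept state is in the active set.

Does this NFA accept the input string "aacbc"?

Answer: ACCEPT

Derivation:
S₀ = ε-closure({0}) = {0,1,2,6,8,10}
'a' @ 1: {3,4,7,11,12}
'a' @ 2: {1,5,6,8,10}
'c' @ 3: {7,9,11,12}
'b' @ 4: {13,14}
'c' @ 5: {15}  (accept∈set)
final: {15}; accept 15 in set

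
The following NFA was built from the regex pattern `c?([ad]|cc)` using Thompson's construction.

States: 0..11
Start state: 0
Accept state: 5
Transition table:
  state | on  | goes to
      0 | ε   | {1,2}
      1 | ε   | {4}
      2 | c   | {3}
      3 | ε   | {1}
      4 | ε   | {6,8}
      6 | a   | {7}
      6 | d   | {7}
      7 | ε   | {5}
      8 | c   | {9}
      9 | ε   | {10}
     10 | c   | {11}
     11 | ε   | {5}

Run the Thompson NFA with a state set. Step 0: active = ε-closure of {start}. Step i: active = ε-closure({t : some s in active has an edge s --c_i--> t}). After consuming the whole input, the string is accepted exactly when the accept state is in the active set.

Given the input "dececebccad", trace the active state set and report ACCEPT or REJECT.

S₀ = ε-closure({0}) = {0,1,2,4,6,8}
'd' @ 1: {5,7}  (accept∈set)
'e' @ 2: {}  — no active states
rest 'cecebccad' ignored (set empty)
final: {}; accept 5 not in set

Answer: REJECT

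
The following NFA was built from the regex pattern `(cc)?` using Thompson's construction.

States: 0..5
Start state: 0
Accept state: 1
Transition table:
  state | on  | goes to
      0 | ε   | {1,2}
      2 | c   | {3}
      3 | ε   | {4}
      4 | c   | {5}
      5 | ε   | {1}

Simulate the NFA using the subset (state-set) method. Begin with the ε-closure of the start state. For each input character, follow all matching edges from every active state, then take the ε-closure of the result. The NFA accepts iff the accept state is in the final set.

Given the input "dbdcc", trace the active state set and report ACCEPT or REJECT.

start: ε-closure({0}) = {0,1,2}
'd' @ 1: {}  — no active states
rest 'bdcc' ignored (set empty)
end set {} — state 1 not in

Answer: REJECT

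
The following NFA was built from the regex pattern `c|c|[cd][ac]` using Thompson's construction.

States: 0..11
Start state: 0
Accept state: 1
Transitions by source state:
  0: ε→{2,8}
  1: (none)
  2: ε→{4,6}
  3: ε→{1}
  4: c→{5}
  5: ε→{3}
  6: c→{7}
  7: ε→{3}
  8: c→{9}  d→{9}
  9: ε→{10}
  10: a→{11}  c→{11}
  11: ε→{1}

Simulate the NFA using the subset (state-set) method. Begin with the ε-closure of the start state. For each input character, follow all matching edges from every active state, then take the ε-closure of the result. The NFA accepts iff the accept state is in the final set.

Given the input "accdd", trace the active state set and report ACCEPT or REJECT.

Answer: REJECT

Trace:
initial (ε-close {0}): {0,2,4,6,8}
'a' @ 1: {}  — dead — no transitions
rest 'ccdd' ignored (set empty)
after full input: {}  (accept=1 not in)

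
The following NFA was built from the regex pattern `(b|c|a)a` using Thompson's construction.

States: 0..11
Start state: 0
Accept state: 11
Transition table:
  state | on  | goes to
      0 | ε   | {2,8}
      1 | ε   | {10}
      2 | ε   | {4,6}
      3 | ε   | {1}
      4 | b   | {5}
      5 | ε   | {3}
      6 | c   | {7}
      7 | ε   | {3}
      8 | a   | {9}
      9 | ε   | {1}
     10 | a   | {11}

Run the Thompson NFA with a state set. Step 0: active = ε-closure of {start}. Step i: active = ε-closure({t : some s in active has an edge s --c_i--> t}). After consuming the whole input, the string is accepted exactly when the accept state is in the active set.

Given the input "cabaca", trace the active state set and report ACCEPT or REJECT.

start: ε-closure({0}) = {0,2,4,6,8}
'c' @ 1: {1,3,7,10}
'a' @ 2: {11}  (accept∈set)
'b' @ 3: {}  — dead — no transitions
rest 'aca' ignored (set empty)
final: {}; accept 11 not in set

Answer: REJECT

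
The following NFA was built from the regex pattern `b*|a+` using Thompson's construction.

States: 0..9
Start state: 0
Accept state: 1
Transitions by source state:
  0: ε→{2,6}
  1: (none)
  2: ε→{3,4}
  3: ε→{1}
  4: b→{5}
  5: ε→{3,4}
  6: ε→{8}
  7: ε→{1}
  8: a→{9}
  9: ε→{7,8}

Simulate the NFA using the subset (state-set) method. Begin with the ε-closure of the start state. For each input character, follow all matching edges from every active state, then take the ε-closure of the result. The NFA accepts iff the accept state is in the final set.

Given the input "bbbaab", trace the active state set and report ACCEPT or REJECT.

Answer: REJECT

Steps:
initial (ε-close {0}): {0,1,2,3,4,6,8}
'b' @ 1: {1,3,4,5}  [accepting]
'b' @ 2: {1,3,4,5}  [accepting]
'b' @ 3: {1,3,4,5}  [accepting]
'a' @ 4: {}  — no active states
rest 'ab' ignored (set empty)
end set {} — state 1 not in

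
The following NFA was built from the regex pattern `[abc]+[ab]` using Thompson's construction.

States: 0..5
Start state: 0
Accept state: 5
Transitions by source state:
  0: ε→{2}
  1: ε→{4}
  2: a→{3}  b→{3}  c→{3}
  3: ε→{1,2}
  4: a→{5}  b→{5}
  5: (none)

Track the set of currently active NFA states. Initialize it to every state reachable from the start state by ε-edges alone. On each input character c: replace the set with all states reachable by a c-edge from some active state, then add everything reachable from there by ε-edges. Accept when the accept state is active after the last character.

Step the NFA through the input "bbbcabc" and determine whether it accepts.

initial (ε-close {0}): {0,2}
'b' @ 1: {1,2,3,4}
'b' @ 2: {1,2,3,4,5}  ✓accept
'b' @ 3: {1,2,3,4,5}  ✓accept
'c' @ 4: {1,2,3,4}
'a' @ 5: {1,2,3,4,5}  ✓accept
'b' @ 6: {1,2,3,4,5}  ✓accept
'c' @ 7: {1,2,3,4}
after full input: {1,2,3,4}  (accept=5 not in)

Answer: REJECT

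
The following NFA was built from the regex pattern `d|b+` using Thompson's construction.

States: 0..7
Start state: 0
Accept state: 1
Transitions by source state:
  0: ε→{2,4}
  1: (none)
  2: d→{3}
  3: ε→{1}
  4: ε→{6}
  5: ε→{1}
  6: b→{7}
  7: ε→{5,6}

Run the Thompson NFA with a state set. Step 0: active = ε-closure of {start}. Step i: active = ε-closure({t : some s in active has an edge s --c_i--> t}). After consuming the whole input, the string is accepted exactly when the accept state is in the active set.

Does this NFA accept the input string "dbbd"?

Answer: REJECT

Derivation:
initial (ε-close {0}): {0,2,4,6}
'd' @ 1: {1,3}  ✓accept
'b' @ 2: {}  — dead — no transitions
rest 'bd' ignored (set empty)
after full input: {}  (accept=1 not in)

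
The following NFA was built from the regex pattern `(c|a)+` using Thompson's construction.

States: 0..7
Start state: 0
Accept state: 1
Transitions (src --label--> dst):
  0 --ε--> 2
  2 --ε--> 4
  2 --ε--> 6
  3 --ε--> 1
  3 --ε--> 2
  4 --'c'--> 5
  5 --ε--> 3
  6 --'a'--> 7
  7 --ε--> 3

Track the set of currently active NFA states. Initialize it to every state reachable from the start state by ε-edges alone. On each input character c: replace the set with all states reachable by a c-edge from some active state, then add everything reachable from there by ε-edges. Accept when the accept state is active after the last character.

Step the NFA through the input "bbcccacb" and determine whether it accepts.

start: ε-closure({0}) = {0,2,4,6}
'b' @ 1: {}  — no active states
rest 'bcccacb' ignored (set empty)
final: {}; accept 1 not in set

Answer: REJECT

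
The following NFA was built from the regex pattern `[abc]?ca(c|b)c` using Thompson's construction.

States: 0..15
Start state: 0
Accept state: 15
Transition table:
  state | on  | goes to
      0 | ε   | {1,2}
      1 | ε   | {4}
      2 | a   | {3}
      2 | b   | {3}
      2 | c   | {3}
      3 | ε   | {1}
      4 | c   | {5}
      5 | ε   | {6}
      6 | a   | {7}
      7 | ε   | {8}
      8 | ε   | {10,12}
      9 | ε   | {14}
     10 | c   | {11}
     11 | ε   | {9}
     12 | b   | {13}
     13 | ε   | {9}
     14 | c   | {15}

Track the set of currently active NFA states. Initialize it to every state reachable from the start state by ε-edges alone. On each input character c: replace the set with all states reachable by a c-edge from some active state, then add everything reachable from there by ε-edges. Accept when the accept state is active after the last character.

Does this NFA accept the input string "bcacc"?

S₀ = ε-closure({0}) = {0,1,2,4}
'b' @ 1: {1,3,4}
'c' @ 2: {5,6}
'a' @ 3: {7,8,10,12}
'c' @ 4: {9,11,14}
'c' @ 5: {15}  ✓accept
end set {15} — state 15 in

Answer: ACCEPT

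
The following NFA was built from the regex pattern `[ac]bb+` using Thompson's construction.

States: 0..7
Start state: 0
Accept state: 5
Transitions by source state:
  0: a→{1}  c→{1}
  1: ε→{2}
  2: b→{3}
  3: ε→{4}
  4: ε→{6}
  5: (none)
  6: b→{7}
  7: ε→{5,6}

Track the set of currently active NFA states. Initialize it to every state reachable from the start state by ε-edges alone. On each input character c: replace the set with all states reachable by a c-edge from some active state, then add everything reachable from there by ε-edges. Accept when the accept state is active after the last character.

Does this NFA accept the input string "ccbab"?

start: ε-closure({0}) = {0}
'c' @ 1: {1,2}
'c' @ 2: {}  — dead — no transitions
rest 'bab' ignored (set empty)
end set {} — state 5 not in

Answer: REJECT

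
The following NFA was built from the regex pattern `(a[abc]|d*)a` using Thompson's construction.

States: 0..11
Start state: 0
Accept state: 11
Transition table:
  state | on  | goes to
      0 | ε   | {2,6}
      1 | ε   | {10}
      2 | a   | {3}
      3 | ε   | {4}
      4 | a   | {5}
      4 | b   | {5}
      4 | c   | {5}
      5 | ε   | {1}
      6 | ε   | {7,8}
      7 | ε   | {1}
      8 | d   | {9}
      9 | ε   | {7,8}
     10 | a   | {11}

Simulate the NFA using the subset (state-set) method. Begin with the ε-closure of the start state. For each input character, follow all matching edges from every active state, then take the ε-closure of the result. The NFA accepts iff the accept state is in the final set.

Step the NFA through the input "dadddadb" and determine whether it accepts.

start: ε-closure({0}) = {0,1,2,6,7,8,10}
'd' @ 1: {1,7,8,9,10}
'a' @ 2: {11}  (accept∈set)
'd' @ 3: {}  — state set empty
rest 'ddadb' ignored (set empty)
after full input: {}  (accept=11 not in)

Answer: REJECT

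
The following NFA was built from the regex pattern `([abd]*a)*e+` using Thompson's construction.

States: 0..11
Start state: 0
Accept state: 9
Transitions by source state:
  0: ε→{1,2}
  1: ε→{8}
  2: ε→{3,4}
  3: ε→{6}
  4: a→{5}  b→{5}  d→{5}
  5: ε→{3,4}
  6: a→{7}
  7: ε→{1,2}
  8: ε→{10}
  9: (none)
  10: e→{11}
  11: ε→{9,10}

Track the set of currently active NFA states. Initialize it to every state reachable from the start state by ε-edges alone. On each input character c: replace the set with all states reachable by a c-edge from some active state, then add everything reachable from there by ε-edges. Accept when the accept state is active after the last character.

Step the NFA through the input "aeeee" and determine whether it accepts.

start: ε-closure({0}) = {0,1,2,3,4,6,8,10}
'a' @ 1: {1,2,3,4,5,6,7,8,10}
'e' @ 2: {9,10,11}  [accepting]
'e' @ 3: {9,10,11}  [accepting]
'e' @ 4: {9,10,11}  [accepting]
'e' @ 5: {9,10,11}  [accepting]
final: {9,10,11}; accept 9 in set

Answer: ACCEPT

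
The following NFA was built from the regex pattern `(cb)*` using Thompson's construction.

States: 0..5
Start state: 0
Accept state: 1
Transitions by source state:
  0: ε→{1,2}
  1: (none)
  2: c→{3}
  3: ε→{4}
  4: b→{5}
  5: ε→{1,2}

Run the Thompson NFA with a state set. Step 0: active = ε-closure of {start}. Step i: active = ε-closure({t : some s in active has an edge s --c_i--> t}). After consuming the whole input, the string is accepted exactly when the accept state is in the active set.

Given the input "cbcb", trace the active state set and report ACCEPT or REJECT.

Answer: ACCEPT

Steps:
initial (ε-close {0}): {0,1,2}
'c' @ 1: {3,4}
'b' @ 2: {1,2,5}  (accept∈set)
'c' @ 3: {3,4}
'b' @ 4: {1,2,5}  (accept∈set)
after full input: {1,2,5}  (accept=1 in)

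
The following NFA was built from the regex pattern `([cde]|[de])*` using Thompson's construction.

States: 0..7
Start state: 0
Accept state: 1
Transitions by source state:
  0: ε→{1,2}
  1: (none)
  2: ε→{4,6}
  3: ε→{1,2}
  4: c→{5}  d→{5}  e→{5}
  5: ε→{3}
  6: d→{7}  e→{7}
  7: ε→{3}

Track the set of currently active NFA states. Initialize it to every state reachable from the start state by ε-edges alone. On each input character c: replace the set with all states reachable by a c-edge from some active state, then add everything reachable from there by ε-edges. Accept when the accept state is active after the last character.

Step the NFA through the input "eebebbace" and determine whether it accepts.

Answer: REJECT

Steps:
S₀ = ε-closure({0}) = {0,1,2,4,6}
'e' @ 1: {1,2,3,4,5,6,7}  (accept∈set)
'e' @ 2: {1,2,3,4,5,6,7}  (accept∈set)
'b' @ 3: {}  — state set empty
rest 'ebbace' ignored (set empty)
final: {}; accept 1 not in set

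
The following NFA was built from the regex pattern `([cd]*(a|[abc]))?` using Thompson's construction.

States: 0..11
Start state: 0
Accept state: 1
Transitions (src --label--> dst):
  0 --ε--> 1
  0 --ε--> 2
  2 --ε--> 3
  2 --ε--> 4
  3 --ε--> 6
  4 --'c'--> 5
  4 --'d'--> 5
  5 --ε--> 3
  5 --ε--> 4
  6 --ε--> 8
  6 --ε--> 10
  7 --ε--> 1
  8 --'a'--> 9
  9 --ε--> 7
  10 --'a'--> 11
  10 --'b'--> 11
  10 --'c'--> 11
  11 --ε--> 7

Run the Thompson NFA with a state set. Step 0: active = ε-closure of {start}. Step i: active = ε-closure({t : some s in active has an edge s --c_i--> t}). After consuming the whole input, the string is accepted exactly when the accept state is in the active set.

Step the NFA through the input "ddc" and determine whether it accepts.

S₀ = ε-closure({0}) = {0,1,2,3,4,6,8,10}
'd' @ 1: {3,4,5,6,8,10}
'd' @ 2: {3,4,5,6,8,10}
'c' @ 3: {1,3,4,5,6,7,8,10,11}  (accept∈set)
final: {1,3,4,5,6,7,8,10,11}; accept 1 in set

Answer: ACCEPT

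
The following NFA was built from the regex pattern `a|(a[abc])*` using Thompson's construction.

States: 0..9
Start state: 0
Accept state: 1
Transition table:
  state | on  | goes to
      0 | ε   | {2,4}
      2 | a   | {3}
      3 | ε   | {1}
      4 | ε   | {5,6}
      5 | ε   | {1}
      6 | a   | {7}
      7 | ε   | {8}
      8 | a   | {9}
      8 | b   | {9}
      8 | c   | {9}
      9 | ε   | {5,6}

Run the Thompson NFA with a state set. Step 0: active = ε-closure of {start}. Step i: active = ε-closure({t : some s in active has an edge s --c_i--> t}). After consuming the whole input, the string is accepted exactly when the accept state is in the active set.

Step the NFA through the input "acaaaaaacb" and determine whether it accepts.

Answer: REJECT

Steps:
start: ε-closure({0}) = {0,1,2,4,5,6}
'a' @ 1: {1,3,7,8}  (accept∈set)
'c' @ 2: {1,5,6,9}  (accept∈set)
'a' @ 3: {7,8}
'a' @ 4: {1,5,6,9}  (accept∈set)
'a' @ 5: {7,8}
'a' @ 6: {1,5,6,9}  (accept∈set)
'a' @ 7: {7,8}
'a' @ 8: {1,5,6,9}  (accept∈set)
'c' @ 9: {}  — state set empty
rest 'b' ignored (set empty)
after full input: {}  (accept=1 not in)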